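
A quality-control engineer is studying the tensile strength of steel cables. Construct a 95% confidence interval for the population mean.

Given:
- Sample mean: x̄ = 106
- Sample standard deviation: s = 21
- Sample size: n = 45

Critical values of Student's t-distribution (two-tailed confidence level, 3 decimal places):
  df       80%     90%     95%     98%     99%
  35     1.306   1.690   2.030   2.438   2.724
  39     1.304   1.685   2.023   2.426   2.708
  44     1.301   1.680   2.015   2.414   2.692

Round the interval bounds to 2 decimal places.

The population standard deviation σ is unknown (only the sample standard deviation s is given), so use a t-interval with df = n - 1 = 45 - 1 = 44.

For 95% confidence with df = 44, t* = 2.015 (from t-table)

Standard error: SE = s/√n = 21/√45 = 3.130495

Margin of error: E = t* × SE = 2.015 × 3.130495 = 6.3079

T-interval: x̄ ± E = 106 ± 6.3079 = (99.6921, 112.3079)

Rounded to 2 decimal places:

(99.69, 112.31)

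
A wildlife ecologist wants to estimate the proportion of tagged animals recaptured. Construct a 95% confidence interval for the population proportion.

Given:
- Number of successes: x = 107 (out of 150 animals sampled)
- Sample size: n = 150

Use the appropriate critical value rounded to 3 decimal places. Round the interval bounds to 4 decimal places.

Sample proportion: p̂ = 107/150 = 0.713333

Check conditions for normal approximation:
  np̂ = 107 ≥ 10 ✓
  n(1-p̂) = 43 ≥ 10 ✓

The sample is large enough, so use a z-interval (normal approximation) for the proportion.

For 95% confidence, z* = 1.96 (from standard normal table)

Standard error: SE = √(p̂(1-p̂)/n) = √(0.713333×0.286667/150) = 0.03692234

Margin of error: E = z* × SE = 1.96 × 0.03692234 = 0.072368

Z-interval: p̂ ± E = 0.713333 ± 0.072368 = (0.640966, 0.785701)

Rounded to 4 decimal places:

(0.6410, 0.7857)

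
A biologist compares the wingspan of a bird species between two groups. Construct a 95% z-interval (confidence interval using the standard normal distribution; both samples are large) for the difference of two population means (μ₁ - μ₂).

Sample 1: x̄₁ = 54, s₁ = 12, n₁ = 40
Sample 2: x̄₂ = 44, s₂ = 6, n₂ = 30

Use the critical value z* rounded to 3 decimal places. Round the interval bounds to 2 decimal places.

Both samples are large (n₁ = 40 ≥ 30, n₂ = 30 ≥ 30), so a z-interval for the difference of means applies.

Point estimate: x̄₁ - x̄₂ = 54 - 44 = 10

Standard error: SE = √(s₁²/n₁ + s₂²/n₂)
= √(12²/40 + 6²/30)
= √(3.600000 + 1.200000)
= 2.190890

For 95% confidence, z* = 1.96 (from standard normal table)
Margin of error: E = z* × SE = 1.96 × 2.190890 = 4.2941

Z-interval: (x̄₁ - x̄₂) ± E = 10 ± 4.2941 = (5.7059, 14.2941)

Rounded to 2 decimal places:

(5.71, 14.29)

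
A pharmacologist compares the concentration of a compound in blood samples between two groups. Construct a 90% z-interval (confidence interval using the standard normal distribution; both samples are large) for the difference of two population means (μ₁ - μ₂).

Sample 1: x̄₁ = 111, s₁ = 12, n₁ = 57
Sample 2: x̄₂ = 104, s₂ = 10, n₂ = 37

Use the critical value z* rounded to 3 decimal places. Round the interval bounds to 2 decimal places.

Both samples are large (n₁ = 57 ≥ 30, n₂ = 37 ≥ 30), so a z-interval for the difference of means applies.

Point estimate: x̄₁ - x̄₂ = 111 - 104 = 7

Standard error: SE = √(s₁²/n₁ + s₂²/n₂)
= √(12²/57 + 10²/37)
= √(2.526316 + 2.702703)
= 2.286705

For 90% confidence, z* = 1.645 (from standard normal table)
Margin of error: E = z* × SE = 1.645 × 2.286705 = 3.7616

Z-interval: (x̄₁ - x̄₂) ± E = 7 ± 3.7616 = (3.2384, 10.7616)

Rounded to 2 decimal places:

(3.24, 10.76)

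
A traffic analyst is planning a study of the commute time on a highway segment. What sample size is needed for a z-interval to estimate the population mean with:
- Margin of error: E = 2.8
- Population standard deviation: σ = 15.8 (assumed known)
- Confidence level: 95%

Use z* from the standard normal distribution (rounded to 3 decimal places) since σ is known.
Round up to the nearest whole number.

Using z* since population σ is known (z-interval formula).

For 95% confidence, z* = 1.96 (from standard normal table)

Sample size formula for z-interval: n = (z*σ/E)²

n = (1.96 × 15.8 / 2.8)²
  = (11.060000)²
  = 122.3236

Round up to the nearest whole number: n = 123

123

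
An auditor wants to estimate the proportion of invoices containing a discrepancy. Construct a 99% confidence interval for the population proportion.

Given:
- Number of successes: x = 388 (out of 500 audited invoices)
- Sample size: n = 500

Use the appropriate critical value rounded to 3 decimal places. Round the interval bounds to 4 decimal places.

Sample proportion: p̂ = 388/500 = 0.776000

Check conditions for normal approximation:
  np̂ = 388 ≥ 10 ✓
  n(1-p̂) = 112 ≥ 10 ✓

The sample is large enough, so use a z-interval (normal approximation) for the proportion.

For 99% confidence, z* = 2.576 (from standard normal table)

Standard error: SE = √(p̂(1-p̂)/n) = √(0.776000×0.224000/500) = 0.01864532

Margin of error: E = z* × SE = 2.576 × 0.01864532 = 0.048030

Z-interval: p̂ ± E = 0.776000 ± 0.048030 = (0.727970, 0.824030)

Rounded to 4 decimal places:

(0.7280, 0.8240)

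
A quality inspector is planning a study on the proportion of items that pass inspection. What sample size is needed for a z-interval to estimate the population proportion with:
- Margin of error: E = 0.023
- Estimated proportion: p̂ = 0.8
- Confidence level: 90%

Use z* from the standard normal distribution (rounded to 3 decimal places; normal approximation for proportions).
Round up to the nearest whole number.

Using z* for proportion z-interval (normal approximation).

For 90% confidence, z* = 1.645 (from standard normal table)

Sample size formula for proportion z-interval: n = z*²p̂(1-p̂)/E²

n = 1.645² × 0.8 × 0.2 / 0.023²
  = 2.706025 × 0.16 / 0.000529
  = 818.4575

Round up to the nearest whole number: n = 819

819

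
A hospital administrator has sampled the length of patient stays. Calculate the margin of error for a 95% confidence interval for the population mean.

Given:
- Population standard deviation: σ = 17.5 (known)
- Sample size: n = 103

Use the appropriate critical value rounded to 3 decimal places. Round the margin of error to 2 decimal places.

The population standard deviation σ is known, so use the z-interval margin of error formula.

For 95% confidence, z* = 1.96 (from standard normal table)

Margin of error formula for z-interval: E = z* × σ/√n

E = 1.96 × 17.5/√103
  = 1.96 × 1.724326
  = 3.3797

Rounded to 2 decimal places:

3.38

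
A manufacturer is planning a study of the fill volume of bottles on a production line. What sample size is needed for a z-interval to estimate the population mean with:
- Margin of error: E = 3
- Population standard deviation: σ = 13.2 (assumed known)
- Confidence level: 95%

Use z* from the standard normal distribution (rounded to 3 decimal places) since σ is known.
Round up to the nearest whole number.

Using z* since population σ is known (z-interval formula).

For 95% confidence, z* = 1.96 (from standard normal table)

Sample size formula for z-interval: n = (z*σ/E)²

n = (1.96 × 13.2 / 3)²
  = (8.624000)²
  = 74.3734

Round up to the nearest whole number: n = 75

75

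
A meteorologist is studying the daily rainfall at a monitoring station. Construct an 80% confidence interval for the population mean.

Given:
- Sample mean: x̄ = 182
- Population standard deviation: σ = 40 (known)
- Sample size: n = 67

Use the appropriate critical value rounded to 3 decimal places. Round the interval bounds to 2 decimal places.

The population standard deviation σ is known, so use a z-interval (standard normal critical value).

For 80% confidence, z* = 1.282 (from standard normal table)

Standard error: SE = σ/√n = 40/√67 = 4.886778

Margin of error: E = z* × SE = 1.282 × 4.886778 = 6.2648

Z-interval: x̄ ± E = 182 ± 6.2648 = (175.7352, 188.2648)

Rounded to 2 decimal places:

(175.74, 188.26)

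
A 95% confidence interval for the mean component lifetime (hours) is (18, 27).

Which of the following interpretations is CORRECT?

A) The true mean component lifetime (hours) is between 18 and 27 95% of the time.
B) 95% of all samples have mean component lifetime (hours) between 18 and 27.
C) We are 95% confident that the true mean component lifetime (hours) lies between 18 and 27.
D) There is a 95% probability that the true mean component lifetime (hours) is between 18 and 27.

A confidence interval represents our confidence in the procedure, not a probability statement about the parameter.

Key concept: If we repeated this sampling process many times and computed a 95% CI each time, about 95% of those intervals would contain the true population parameter.

For this specific interval (18, 27):
- Midpoint (point estimate): 22.5
- Margin of error: 4.5

The correct interpretation is the one stating confidence that the true parameter lies in the interval — option C.

C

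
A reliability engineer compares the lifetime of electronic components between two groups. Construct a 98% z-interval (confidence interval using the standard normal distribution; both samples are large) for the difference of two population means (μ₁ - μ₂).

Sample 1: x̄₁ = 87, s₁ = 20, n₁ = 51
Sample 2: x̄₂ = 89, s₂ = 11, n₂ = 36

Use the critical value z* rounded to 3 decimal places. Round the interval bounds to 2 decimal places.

Both samples are large (n₁ = 51 ≥ 30, n₂ = 36 ≥ 30), so a z-interval for the difference of means applies.

Point estimate: x̄₁ - x̄₂ = 87 - 89 = -2

Standard error: SE = √(s₁²/n₁ + s₂²/n₂)
= √(20²/51 + 11²/36)
= √(7.843137 + 3.361111)
= 3.347275

For 98% confidence, z* = 2.326 (from standard normal table)
Margin of error: E = z* × SE = 2.326 × 3.347275 = 7.7858

Z-interval: (x̄₁ - x̄₂) ± E = -2 ± 7.7858 = (-9.7858, 5.7858)

Rounded to 2 decimal places:

(-9.79, 5.79)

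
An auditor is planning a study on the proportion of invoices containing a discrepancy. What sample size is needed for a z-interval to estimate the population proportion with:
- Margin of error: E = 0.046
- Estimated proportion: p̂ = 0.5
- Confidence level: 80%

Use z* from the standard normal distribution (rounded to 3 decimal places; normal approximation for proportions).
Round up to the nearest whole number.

Using z* for proportion z-interval (normal approximation).

For 80% confidence, z* = 1.282 (from standard normal table)

Sample size formula for proportion z-interval: n = z*²p̂(1-p̂)/E²

n = 1.282² × 0.5 × 0.5 / 0.046²
  = 1.643524 × 0.25 / 0.002116
  = 194.1782

Round up to the nearest whole number: n = 195

195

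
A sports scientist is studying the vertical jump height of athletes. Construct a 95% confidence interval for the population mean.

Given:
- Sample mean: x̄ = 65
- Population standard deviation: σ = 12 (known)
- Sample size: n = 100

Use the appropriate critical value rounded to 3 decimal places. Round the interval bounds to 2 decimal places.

The population standard deviation σ is known, so use a z-interval (standard normal critical value).

For 95% confidence, z* = 1.96 (from standard normal table)

Standard error: SE = σ/√n = 12/√100 = 1.200000

Margin of error: E = z* × SE = 1.96 × 1.200000 = 2.3520

Z-interval: x̄ ± E = 65 ± 2.3520 = (62.6480, 67.3520)

Rounded to 2 decimal places:

(62.65, 67.35)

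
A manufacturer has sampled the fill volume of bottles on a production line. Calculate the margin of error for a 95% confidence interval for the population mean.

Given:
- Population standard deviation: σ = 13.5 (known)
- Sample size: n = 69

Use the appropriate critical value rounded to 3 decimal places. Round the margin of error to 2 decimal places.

The population standard deviation σ is known, so use the z-interval margin of error formula.

For 95% confidence, z* = 1.96 (from standard normal table)

Margin of error formula for z-interval: E = z* × σ/√n

E = 1.96 × 13.5/√69
  = 1.96 × 1.625209
  = 3.1854

Rounded to 2 decimal places:

3.19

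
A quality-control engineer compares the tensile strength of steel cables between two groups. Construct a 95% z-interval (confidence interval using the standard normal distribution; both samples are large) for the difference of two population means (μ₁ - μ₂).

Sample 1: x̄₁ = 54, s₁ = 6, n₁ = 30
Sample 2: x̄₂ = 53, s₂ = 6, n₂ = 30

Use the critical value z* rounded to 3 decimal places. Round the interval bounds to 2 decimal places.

Both samples are large (n₁ = 30 ≥ 30, n₂ = 30 ≥ 30), so a z-interval for the difference of means applies.

Point estimate: x̄₁ - x̄₂ = 54 - 53 = 1

Standard error: SE = √(s₁²/n₁ + s₂²/n₂)
= √(6²/30 + 6²/30)
= √(1.200000 + 1.200000)
= 1.549193

For 95% confidence, z* = 1.96 (from standard normal table)
Margin of error: E = z* × SE = 1.96 × 1.549193 = 3.0364

Z-interval: (x̄₁ - x̄₂) ± E = 1 ± 3.0364 = (-2.0364, 4.0364)

Rounded to 2 decimal places:

(-2.04, 4.04)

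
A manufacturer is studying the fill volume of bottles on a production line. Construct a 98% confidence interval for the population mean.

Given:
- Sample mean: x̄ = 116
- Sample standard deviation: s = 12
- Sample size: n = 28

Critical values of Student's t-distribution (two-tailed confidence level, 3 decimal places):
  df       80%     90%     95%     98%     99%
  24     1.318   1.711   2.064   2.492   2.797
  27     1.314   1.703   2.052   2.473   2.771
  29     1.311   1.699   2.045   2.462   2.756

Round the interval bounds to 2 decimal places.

The population standard deviation σ is unknown (only the sample standard deviation s is given), so use a t-interval with df = n - 1 = 28 - 1 = 27.

For 98% confidence with df = 27, t* = 2.473 (from t-table)

Standard error: SE = s/√n = 12/√28 = 2.267787

Margin of error: E = t* × SE = 2.473 × 2.267787 = 5.6082

T-interval: x̄ ± E = 116 ± 5.6082 = (110.3918, 121.6082)

Rounded to 2 decimal places:

(110.39, 121.61)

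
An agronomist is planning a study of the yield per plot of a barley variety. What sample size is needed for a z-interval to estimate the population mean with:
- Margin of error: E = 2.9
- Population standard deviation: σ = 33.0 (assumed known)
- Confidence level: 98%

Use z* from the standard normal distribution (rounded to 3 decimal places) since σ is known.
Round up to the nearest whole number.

Using z* since population σ is known (z-interval formula).

For 98% confidence, z* = 2.326 (from standard normal table)

Sample size formula for z-interval: n = (z*σ/E)²

n = (2.326 × 33.0 / 2.9)²
  = (26.468276)²
  = 700.5696

Round up to the nearest whole number: n = 701

701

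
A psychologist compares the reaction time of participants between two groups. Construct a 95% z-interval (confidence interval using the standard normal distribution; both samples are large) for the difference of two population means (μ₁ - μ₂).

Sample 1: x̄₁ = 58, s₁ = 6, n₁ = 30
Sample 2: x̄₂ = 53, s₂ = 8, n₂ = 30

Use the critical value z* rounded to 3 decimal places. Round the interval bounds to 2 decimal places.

Both samples are large (n₁ = 30 ≥ 30, n₂ = 30 ≥ 30), so a z-interval for the difference of means applies.

Point estimate: x̄₁ - x̄₂ = 58 - 53 = 5

Standard error: SE = √(s₁²/n₁ + s₂²/n₂)
= √(6²/30 + 8²/30)
= √(1.200000 + 2.133333)
= 1.825742

For 95% confidence, z* = 1.96 (from standard normal table)
Margin of error: E = z* × SE = 1.96 × 1.825742 = 3.5785

Z-interval: (x̄₁ - x̄₂) ± E = 5 ± 3.5785 = (1.4215, 8.5785)

Rounded to 2 decimal places:

(1.42, 8.58)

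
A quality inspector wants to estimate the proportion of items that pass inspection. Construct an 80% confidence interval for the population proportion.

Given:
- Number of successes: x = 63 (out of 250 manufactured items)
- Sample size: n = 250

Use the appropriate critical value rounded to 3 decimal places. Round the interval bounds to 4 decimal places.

Sample proportion: p̂ = 63/250 = 0.252000

Check conditions for normal approximation:
  np̂ = 63 ≥ 10 ✓
  n(1-p̂) = 187 ≥ 10 ✓

The sample is large enough, so use a z-interval (normal approximation) for the proportion.

For 80% confidence, z* = 1.282 (from standard normal table)

Standard error: SE = √(p̂(1-p̂)/n) = √(0.252000×0.748000/250) = 0.02745877

Margin of error: E = z* × SE = 1.282 × 0.02745877 = 0.035202

Z-interval: p̂ ± E = 0.252000 ± 0.035202 = (0.216798, 0.287202)

Rounded to 4 decimal places:

(0.2168, 0.2872)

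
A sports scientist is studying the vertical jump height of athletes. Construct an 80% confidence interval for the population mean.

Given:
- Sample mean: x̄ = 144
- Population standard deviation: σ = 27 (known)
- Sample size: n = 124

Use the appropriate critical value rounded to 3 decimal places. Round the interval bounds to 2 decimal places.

The population standard deviation σ is known, so use a z-interval (standard normal critical value).

For 80% confidence, z* = 1.282 (from standard normal table)

Standard error: SE = σ/√n = 27/√124 = 2.424672

Margin of error: E = z* × SE = 1.282 × 2.424672 = 3.1084

Z-interval: x̄ ± E = 144 ± 3.1084 = (140.8916, 147.1084)

Rounded to 2 decimal places:

(140.89, 147.11)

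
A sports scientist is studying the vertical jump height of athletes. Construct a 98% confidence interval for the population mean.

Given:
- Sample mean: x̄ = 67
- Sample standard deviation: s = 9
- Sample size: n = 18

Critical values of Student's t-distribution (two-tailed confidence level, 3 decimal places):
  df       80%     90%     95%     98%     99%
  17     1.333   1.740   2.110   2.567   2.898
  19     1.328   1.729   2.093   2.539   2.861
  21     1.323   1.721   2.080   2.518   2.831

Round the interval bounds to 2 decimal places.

The population standard deviation σ is unknown (only the sample standard deviation s is given), so use a t-interval with df = n - 1 = 18 - 1 = 17.

For 98% confidence with df = 17, t* = 2.567 (from t-table)

Standard error: SE = s/√n = 9/√18 = 2.121320

Margin of error: E = t* × SE = 2.567 × 2.121320 = 5.4454

T-interval: x̄ ± E = 67 ± 5.4454 = (61.5546, 72.4454)

Rounded to 2 decimal places:

(61.55, 72.45)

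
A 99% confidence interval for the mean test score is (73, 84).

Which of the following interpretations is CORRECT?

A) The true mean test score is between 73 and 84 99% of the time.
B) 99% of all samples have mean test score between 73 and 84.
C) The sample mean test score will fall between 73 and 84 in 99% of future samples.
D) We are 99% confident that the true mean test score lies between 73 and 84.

A confidence interval represents our confidence in the procedure, not a probability statement about the parameter.

Key concept: If we repeated this sampling process many times and computed a 99% CI each time, about 99% of those intervals would contain the true population parameter.

For this specific interval (73, 84):
- Midpoint (point estimate): 78.5
- Margin of error: 5.5

The correct interpretation is the one stating confidence that the true parameter lies in the interval — option D.

D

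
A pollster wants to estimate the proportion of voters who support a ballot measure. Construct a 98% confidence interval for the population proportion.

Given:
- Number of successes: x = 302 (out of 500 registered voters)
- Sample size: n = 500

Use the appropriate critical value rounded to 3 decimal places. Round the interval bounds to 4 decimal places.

Sample proportion: p̂ = 302/500 = 0.604000

Check conditions for normal approximation:
  np̂ = 302 ≥ 10 ✓
  n(1-p̂) = 198 ≥ 10 ✓

The sample is large enough, so use a z-interval (normal approximation) for the proportion.

For 98% confidence, z* = 2.326 (from standard normal table)

Standard error: SE = √(p̂(1-p̂)/n) = √(0.604000×0.396000/500) = 0.02187163

Margin of error: E = z* × SE = 2.326 × 0.02187163 = 0.050873

Z-interval: p̂ ± E = 0.604000 ± 0.050873 = (0.553127, 0.654873)

Rounded to 4 decimal places:

(0.5531, 0.6549)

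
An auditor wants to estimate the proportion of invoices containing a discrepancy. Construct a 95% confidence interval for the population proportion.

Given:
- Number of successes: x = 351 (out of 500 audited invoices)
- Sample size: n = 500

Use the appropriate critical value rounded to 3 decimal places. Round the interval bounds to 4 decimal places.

Sample proportion: p̂ = 351/500 = 0.702000

Check conditions for normal approximation:
  np̂ = 351 ≥ 10 ✓
  n(1-p̂) = 149 ≥ 10 ✓

The sample is large enough, so use a z-interval (normal approximation) for the proportion.

For 95% confidence, z* = 1.96 (from standard normal table)

Standard error: SE = √(p̂(1-p̂)/n) = √(0.702000×0.298000/500) = 0.02045463

Margin of error: E = z* × SE = 1.96 × 0.02045463 = 0.040091

Z-interval: p̂ ± E = 0.702000 ± 0.040091 = (0.661909, 0.742091)

Rounded to 4 decimal places:

(0.6619, 0.7421)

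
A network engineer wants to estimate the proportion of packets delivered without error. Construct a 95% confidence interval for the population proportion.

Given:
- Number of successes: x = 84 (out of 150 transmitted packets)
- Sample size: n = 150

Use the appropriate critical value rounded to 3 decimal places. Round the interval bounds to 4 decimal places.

Sample proportion: p̂ = 84/150 = 0.560000

Check conditions for normal approximation:
  np̂ = 84 ≥ 10 ✓
  n(1-p̂) = 66 ≥ 10 ✓

The sample is large enough, so use a z-interval (normal approximation) for the proportion.

For 95% confidence, z* = 1.96 (from standard normal table)

Standard error: SE = √(p̂(1-p̂)/n) = √(0.560000×0.440000/150) = 0.04052982

Margin of error: E = z* × SE = 1.96 × 0.04052982 = 0.079438

Z-interval: p̂ ± E = 0.560000 ± 0.079438 = (0.480562, 0.639438)

Rounded to 4 decimal places:

(0.4806, 0.6394)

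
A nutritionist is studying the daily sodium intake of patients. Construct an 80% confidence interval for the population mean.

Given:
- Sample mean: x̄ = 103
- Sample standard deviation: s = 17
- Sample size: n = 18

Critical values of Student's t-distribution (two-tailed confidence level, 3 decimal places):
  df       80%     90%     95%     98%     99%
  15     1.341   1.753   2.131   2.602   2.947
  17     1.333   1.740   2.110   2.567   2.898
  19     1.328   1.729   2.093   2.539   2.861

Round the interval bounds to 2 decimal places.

The population standard deviation σ is unknown (only the sample standard deviation s is given), so use a t-interval with df = n - 1 = 18 - 1 = 17.

For 80% confidence with df = 17, t* = 1.333 (from t-table)

Standard error: SE = s/√n = 17/√18 = 4.006938

Margin of error: E = t* × SE = 1.333 × 4.006938 = 5.3412

T-interval: x̄ ± E = 103 ± 5.3412 = (97.6588, 108.3412)

Rounded to 2 decimal places:

(97.66, 108.34)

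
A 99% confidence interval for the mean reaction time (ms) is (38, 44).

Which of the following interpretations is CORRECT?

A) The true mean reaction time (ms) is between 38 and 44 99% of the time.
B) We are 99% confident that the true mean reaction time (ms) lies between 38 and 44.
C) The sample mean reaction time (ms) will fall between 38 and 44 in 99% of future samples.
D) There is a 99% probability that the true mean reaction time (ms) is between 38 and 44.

A confidence interval represents our confidence in the procedure, not a probability statement about the parameter.

Key concept: If we repeated this sampling process many times and computed a 99% CI each time, about 99% of those intervals would contain the true population parameter.

For this specific interval (38, 44):
- Midpoint (point estimate): 41
- Margin of error: 3

The correct interpretation is the one stating confidence that the true parameter lies in the interval — option B.

B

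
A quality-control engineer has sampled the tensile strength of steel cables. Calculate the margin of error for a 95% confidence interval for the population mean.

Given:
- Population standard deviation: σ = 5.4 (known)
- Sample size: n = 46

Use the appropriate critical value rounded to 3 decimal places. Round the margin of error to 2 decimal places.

The population standard deviation σ is known, so use the z-interval margin of error formula.

For 95% confidence, z* = 1.96 (from standard normal table)

Margin of error formula for z-interval: E = z* × σ/√n

E = 1.96 × 5.4/√46
  = 1.96 × 0.796187
  = 1.5605

Rounded to 2 decimal places:

1.56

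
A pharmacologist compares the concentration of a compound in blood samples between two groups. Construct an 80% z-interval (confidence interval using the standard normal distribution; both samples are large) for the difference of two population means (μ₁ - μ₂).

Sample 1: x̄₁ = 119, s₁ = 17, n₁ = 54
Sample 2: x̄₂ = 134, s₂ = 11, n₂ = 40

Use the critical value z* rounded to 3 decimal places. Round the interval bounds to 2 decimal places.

Both samples are large (n₁ = 54 ≥ 30, n₂ = 40 ≥ 30), so a z-interval for the difference of means applies.

Point estimate: x̄₁ - x̄₂ = 119 - 134 = -15

Standard error: SE = √(s₁²/n₁ + s₂²/n₂)
= √(17²/54 + 11²/40)
= √(5.351852 + 3.025000)
= 2.894279

For 80% confidence, z* = 1.282 (from standard normal table)
Margin of error: E = z* × SE = 1.282 × 2.894279 = 3.7105

Z-interval: (x̄₁ - x̄₂) ± E = -15 ± 3.7105 = (-18.7105, -11.2895)

Rounded to 2 decimal places:

(-18.71, -11.29)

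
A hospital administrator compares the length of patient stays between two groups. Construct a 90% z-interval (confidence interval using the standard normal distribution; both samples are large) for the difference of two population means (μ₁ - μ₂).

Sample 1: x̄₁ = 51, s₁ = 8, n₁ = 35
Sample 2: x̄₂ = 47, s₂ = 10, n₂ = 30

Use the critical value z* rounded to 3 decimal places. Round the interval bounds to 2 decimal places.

Both samples are large (n₁ = 35 ≥ 30, n₂ = 30 ≥ 30), so a z-interval for the difference of means applies.

Point estimate: x̄₁ - x̄₂ = 51 - 47 = 4

Standard error: SE = √(s₁²/n₁ + s₂²/n₂)
= √(8²/35 + 10²/30)
= √(1.828571 + 3.333333)
= 2.271983

For 90% confidence, z* = 1.645 (from standard normal table)
Margin of error: E = z* × SE = 1.645 × 2.271983 = 3.7374

Z-interval: (x̄₁ - x̄₂) ± E = 4 ± 3.7374 = (0.2626, 7.7374)

Rounded to 2 decimal places:

(0.26, 7.74)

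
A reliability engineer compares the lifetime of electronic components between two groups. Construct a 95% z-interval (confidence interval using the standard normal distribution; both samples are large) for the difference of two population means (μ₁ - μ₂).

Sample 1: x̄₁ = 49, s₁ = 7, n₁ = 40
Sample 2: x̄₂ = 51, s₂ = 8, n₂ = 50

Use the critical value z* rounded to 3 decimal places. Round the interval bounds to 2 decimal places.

Both samples are large (n₁ = 40 ≥ 30, n₂ = 50 ≥ 30), so a z-interval for the difference of means applies.

Point estimate: x̄₁ - x̄₂ = 49 - 51 = -2

Standard error: SE = √(s₁²/n₁ + s₂²/n₂)
= √(7²/40 + 8²/50)
= √(1.225000 + 1.280000)
= 1.582719

For 95% confidence, z* = 1.96 (from standard normal table)
Margin of error: E = z* × SE = 1.96 × 1.582719 = 3.1021

Z-interval: (x̄₁ - x̄₂) ± E = -2 ± 3.1021 = (-5.1021, 1.1021)

Rounded to 2 decimal places:

(-5.10, 1.10)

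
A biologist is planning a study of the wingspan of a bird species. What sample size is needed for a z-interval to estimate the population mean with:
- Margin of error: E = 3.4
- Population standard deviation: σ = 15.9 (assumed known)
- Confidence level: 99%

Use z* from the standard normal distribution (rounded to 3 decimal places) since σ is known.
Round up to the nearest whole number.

Using z* since population σ is known (z-interval formula).

For 99% confidence, z* = 2.576 (from standard normal table)

Sample size formula for z-interval: n = (z*σ/E)²

n = (2.576 × 15.9 / 3.4)²
  = (12.046588)²
  = 145.1203

Round up to the nearest whole number: n = 146

146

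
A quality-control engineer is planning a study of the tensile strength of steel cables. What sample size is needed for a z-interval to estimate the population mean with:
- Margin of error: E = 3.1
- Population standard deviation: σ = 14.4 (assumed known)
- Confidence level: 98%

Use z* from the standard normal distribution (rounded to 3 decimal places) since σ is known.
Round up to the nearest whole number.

Using z* since population σ is known (z-interval formula).

For 98% confidence, z* = 2.326 (from standard normal table)

Sample size formula for z-interval: n = (z*σ/E)²

n = (2.326 × 14.4 / 3.1)²
  = (10.804645)²
  = 116.7404

Round up to the nearest whole number: n = 117

117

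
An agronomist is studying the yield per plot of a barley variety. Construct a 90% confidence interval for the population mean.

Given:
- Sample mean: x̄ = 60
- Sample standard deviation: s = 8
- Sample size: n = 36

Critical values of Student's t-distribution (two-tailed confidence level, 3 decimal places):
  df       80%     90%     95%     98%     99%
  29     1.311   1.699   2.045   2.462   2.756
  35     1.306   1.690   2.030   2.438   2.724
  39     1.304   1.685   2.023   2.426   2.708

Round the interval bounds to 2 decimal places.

The population standard deviation σ is unknown (only the sample standard deviation s is given), so use a t-interval with df = n - 1 = 36 - 1 = 35.

For 90% confidence with df = 35, t* = 1.690 (from t-table)

Standard error: SE = s/√n = 8/√36 = 1.333333

Margin of error: E = t* × SE = 1.690 × 1.333333 = 2.2533

T-interval: x̄ ± E = 60 ± 2.2533 = (57.7467, 62.2533)

Rounded to 2 decimal places:

(57.75, 62.25)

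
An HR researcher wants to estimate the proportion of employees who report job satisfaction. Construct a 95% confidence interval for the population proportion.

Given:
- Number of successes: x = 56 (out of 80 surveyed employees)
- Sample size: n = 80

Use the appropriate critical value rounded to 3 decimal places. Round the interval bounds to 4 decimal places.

Sample proportion: p̂ = 56/80 = 0.700000

Check conditions for normal approximation:
  np̂ = 56 ≥ 10 ✓
  n(1-p̂) = 24 ≥ 10 ✓

The sample is large enough, so use a z-interval (normal approximation) for the proportion.

For 95% confidence, z* = 1.96 (from standard normal table)

Standard error: SE = √(p̂(1-p̂)/n) = √(0.700000×0.300000/80) = 0.05123475

Margin of error: E = z* × SE = 1.96 × 0.05123475 = 0.100420

Z-interval: p̂ ± E = 0.700000 ± 0.100420 = (0.599580, 0.800420)

Rounded to 4 decimal places:

(0.5996, 0.8004)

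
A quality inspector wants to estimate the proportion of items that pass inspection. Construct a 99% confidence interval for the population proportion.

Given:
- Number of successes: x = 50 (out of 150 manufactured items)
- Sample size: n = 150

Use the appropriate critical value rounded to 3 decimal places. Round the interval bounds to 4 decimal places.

Sample proportion: p̂ = 50/150 = 0.333333

Check conditions for normal approximation:
  np̂ = 50 ≥ 10 ✓
  n(1-p̂) = 100 ≥ 10 ✓

The sample is large enough, so use a z-interval (normal approximation) for the proportion.

For 99% confidence, z* = 2.576 (from standard normal table)

Standard error: SE = √(p̂(1-p̂)/n) = √(0.333333×0.666667/150) = 0.03849002

Margin of error: E = z* × SE = 2.576 × 0.03849002 = 0.099150

Z-interval: p̂ ± E = 0.333333 ± 0.099150 = (0.234183, 0.432484)

Rounded to 4 decimal places:

(0.2342, 0.4325)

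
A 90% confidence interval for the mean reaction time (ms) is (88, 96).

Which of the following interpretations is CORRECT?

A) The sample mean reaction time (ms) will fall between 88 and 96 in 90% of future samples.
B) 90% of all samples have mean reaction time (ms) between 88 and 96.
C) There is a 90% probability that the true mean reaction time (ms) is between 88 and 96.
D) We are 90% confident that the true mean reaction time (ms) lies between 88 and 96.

A confidence interval represents our confidence in the procedure, not a probability statement about the parameter.

Key concept: If we repeated this sampling process many times and computed a 90% CI each time, about 90% of those intervals would contain the true population parameter.

For this specific interval (88, 96):
- Midpoint (point estimate): 92
- Margin of error: 4

The correct interpretation is the one stating confidence that the true parameter lies in the interval — option D.

D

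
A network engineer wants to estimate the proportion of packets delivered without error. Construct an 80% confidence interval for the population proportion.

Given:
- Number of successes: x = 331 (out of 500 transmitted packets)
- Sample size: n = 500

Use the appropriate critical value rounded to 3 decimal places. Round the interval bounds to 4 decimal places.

Sample proportion: p̂ = 331/500 = 0.662000

Check conditions for normal approximation:
  np̂ = 331 ≥ 10 ✓
  n(1-p̂) = 169 ≥ 10 ✓

The sample is large enough, so use a z-interval (normal approximation) for the proportion.

For 80% confidence, z* = 1.282 (from standard normal table)

Standard error: SE = √(p̂(1-p̂)/n) = √(0.662000×0.338000/500) = 0.02115448

Margin of error: E = z* × SE = 1.282 × 0.02115448 = 0.027120

Z-interval: p̂ ± E = 0.662000 ± 0.027120 = (0.634880, 0.689120)

Rounded to 4 decimal places:

(0.6349, 0.6891)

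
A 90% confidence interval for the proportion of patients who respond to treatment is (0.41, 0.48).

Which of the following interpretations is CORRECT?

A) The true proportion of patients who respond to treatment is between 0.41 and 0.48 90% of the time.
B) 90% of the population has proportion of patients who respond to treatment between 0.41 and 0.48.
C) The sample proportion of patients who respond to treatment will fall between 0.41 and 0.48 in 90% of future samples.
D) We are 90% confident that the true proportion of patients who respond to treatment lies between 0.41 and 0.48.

A confidence interval represents our confidence in the procedure, not a probability statement about the parameter.

Key concept: If we repeated this sampling process many times and computed a 90% CI each time, about 90% of those intervals would contain the true population parameter.

For this specific interval (0.41, 0.48):
- Midpoint (point estimate): 0.445
- Margin of error: 0.035

The correct interpretation is the one stating confidence that the true parameter lies in the interval — option D.

D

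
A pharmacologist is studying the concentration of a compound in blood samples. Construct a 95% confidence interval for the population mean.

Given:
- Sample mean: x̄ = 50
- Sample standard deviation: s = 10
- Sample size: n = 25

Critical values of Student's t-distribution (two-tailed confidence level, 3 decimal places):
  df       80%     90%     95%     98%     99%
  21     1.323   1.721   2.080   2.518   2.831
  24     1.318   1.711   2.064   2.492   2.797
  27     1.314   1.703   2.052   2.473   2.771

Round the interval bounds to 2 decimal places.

The population standard deviation σ is unknown (only the sample standard deviation s is given), so use a t-interval with df = n - 1 = 25 - 1 = 24.

For 95% confidence with df = 24, t* = 2.064 (from t-table)

Standard error: SE = s/√n = 10/√25 = 2.000000

Margin of error: E = t* × SE = 2.064 × 2.000000 = 4.1280

T-interval: x̄ ± E = 50 ± 4.1280 = (45.8720, 54.1280)

Rounded to 2 decimal places:

(45.87, 54.13)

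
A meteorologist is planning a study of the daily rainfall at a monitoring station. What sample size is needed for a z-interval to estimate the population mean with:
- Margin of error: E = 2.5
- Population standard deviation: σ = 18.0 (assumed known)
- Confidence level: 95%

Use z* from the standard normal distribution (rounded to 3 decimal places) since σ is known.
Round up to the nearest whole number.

Using z* since population σ is known (z-interval formula).

For 95% confidence, z* = 1.96 (from standard normal table)

Sample size formula for z-interval: n = (z*σ/E)²

n = (1.96 × 18.0 / 2.5)²
  = (14.112000)²
  = 199.1485

Round up to the nearest whole number: n = 200

200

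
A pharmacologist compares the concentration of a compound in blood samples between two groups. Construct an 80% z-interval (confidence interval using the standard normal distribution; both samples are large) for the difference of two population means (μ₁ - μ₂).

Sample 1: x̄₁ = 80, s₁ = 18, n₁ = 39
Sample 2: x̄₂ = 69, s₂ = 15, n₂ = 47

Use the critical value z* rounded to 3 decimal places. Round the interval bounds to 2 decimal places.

Both samples are large (n₁ = 39 ≥ 30, n₂ = 47 ≥ 30), so a z-interval for the difference of means applies.

Point estimate: x̄₁ - x̄₂ = 80 - 69 = 11

Standard error: SE = √(s₁²/n₁ + s₂²/n₂)
= √(18²/39 + 15²/47)
= √(8.307692 + 4.787234)
= 3.618691

For 80% confidence, z* = 1.282 (from standard normal table)
Margin of error: E = z* × SE = 1.282 × 3.618691 = 4.6392

Z-interval: (x̄₁ - x̄₂) ± E = 11 ± 4.6392 = (6.3608, 15.6392)

Rounded to 2 decimal places:

(6.36, 15.64)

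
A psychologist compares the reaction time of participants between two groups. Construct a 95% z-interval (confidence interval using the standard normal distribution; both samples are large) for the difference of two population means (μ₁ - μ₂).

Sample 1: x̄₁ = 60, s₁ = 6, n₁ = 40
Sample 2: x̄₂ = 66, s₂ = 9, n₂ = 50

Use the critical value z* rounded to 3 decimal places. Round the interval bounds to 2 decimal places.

Both samples are large (n₁ = 40 ≥ 30, n₂ = 50 ≥ 30), so a z-interval for the difference of means applies.

Point estimate: x̄₁ - x̄₂ = 60 - 66 = -6

Standard error: SE = √(s₁²/n₁ + s₂²/n₂)
= √(6²/40 + 9²/50)
= √(0.900000 + 1.620000)
= 1.587451

For 95% confidence, z* = 1.96 (from standard normal table)
Margin of error: E = z* × SE = 1.96 × 1.587451 = 3.1114

Z-interval: (x̄₁ - x̄₂) ± E = -6 ± 3.1114 = (-9.1114, -2.8886)

Rounded to 2 decimal places:

(-9.11, -2.89)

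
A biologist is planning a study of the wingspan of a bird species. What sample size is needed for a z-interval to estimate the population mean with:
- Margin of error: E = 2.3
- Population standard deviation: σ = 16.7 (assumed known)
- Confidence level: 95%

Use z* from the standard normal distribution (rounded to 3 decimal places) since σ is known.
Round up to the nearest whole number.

Using z* since population σ is known (z-interval formula).

For 95% confidence, z* = 1.96 (from standard normal table)

Sample size formula for z-interval: n = (z*σ/E)²

n = (1.96 × 16.7 / 2.3)²
  = (14.231304)²
  = 202.5300

Round up to the nearest whole number: n = 203

203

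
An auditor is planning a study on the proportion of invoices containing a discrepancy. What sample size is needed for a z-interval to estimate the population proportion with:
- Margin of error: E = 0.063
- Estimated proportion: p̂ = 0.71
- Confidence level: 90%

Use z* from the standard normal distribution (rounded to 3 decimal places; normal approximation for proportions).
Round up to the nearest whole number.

Using z* for proportion z-interval (normal approximation).

For 90% confidence, z* = 1.645 (from standard normal table)

Sample size formula for proportion z-interval: n = z*²p̂(1-p̂)/E²

n = 1.645² × 0.71 × 0.29 / 0.063²
  = 2.706025 × 0.2059 / 0.003969
  = 140.3806

Round up to the nearest whole number: n = 141

141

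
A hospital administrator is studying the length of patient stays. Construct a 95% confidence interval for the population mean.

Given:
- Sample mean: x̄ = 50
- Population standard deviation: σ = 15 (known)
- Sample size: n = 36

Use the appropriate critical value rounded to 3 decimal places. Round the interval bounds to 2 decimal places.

The population standard deviation σ is known, so use a z-interval (standard normal critical value).

For 95% confidence, z* = 1.96 (from standard normal table)

Standard error: SE = σ/√n = 15/√36 = 2.500000

Margin of error: E = z* × SE = 1.96 × 2.500000 = 4.9000

Z-interval: x̄ ± E = 50 ± 4.9000 = (45.1000, 54.9000)

Rounded to 2 decimal places:

(45.10, 54.90)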